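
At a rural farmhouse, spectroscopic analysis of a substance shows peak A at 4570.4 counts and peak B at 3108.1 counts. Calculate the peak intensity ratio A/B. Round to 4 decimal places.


Spectral peak ratio:
Peak A = 4570.4 counts
Peak B = 3108.1 counts
Ratio = 4570.4 / 3108.1 = 1.4705

1.4705


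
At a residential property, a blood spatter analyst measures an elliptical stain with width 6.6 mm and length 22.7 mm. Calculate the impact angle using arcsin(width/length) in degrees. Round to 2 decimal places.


Blood spatter impact angle calculation:
width / length = 6.6 / 22.7 = 0.290749
angle = arcsin(0.290749)
angle = 16.90 degrees

16.90


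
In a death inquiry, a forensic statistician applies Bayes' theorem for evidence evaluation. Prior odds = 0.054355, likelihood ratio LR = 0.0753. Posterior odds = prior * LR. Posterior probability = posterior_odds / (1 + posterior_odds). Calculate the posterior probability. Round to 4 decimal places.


Bayesian evidence evaluation:
Posterior odds = prior_odds * LR = 0.054355 * 0.0753 = 0.004092932
Posterior probability = posterior_odds / (1 + posterior_odds)
= 0.004092932 / (1 + 0.004092932)
= 0.004092932 / 1.004092932
= 0.0041

0.0041


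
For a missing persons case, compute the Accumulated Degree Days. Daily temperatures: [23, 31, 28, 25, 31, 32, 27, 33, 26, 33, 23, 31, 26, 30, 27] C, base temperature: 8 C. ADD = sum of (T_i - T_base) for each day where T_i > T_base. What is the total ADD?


Computing ADD day by day:
Day 1: max(0, 23 - 8) = 15
Day 2: max(0, 31 - 8) = 23
Day 3: max(0, 28 - 8) = 20
Day 4: max(0, 25 - 8) = 17
Day 5: max(0, 31 - 8) = 23
Day 6: max(0, 32 - 8) = 24
Day 7: max(0, 27 - 8) = 19
Day 8: max(0, 33 - 8) = 25
Day 9: max(0, 26 - 8) = 18
Day 10: max(0, 33 - 8) = 25
Day 11: max(0, 23 - 8) = 15
Day 12: max(0, 31 - 8) = 23
Day 13: max(0, 26 - 8) = 18
Day 14: max(0, 30 - 8) = 22
Day 15: max(0, 27 - 8) = 19
Total ADD = 306

306


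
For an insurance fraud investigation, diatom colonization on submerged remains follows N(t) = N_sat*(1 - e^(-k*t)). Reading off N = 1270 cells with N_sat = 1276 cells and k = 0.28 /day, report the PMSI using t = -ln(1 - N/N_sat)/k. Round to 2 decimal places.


PMSI from diatom colonization curve:
N / N_sat = 1270 / 1276 = 0.995298
1 - N/N_sat = 0.004702
ln(1 - N/N_sat) = -5.359767
t = -ln(1 - N/N_sat) / k = -(-5.359767) / 0.28 = 19.14 days

19.14


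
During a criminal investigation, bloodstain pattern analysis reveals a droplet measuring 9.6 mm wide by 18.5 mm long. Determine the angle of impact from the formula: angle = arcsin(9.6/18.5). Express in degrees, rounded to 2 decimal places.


Blood spatter impact angle calculation:
width / length = 9.6 / 18.5 = 0.518919
angle = arcsin(0.518919)
angle = 31.26 degrees

31.26


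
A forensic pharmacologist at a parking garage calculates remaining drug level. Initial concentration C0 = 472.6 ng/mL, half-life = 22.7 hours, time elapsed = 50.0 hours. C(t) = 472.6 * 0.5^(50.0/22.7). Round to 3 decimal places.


Drug concentration decay:
Number of half-lives = t / t_half = 50.0 / 22.7 = 2.202643
Decay factor = 0.5^2.202643 = 0.2172393
C(t) = 472.6 * 0.2172393 = 102.667 ng/mL

102.667


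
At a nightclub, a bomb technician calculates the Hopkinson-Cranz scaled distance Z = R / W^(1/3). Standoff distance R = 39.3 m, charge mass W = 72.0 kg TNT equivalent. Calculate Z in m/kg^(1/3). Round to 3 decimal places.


Scaled distance calculation:
W^(1/3) = 72.0^(1/3) = 4.160168
Z = R / W^(1/3) = 39.3 / 4.160168
Z = 9.447 m/kg^(1/3)

9.447


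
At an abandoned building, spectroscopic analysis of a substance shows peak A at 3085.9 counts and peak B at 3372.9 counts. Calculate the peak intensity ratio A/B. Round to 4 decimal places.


Spectral peak ratio:
Peak A = 3085.9 counts
Peak B = 3372.9 counts
Ratio = 3085.9 / 3372.9 = 0.9149

0.9149


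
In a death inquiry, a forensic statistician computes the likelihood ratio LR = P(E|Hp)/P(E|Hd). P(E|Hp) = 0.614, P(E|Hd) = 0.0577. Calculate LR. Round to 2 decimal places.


Likelihood ratio calculation:
LR = P(E|Hp) / P(E|Hd)
LR = 0.614 / 0.0577
LR = 10.64

10.64


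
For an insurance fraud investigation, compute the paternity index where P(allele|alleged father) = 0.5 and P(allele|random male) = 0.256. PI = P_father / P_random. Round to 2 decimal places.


Paternity Index calculation:
PI = P(allele|father) / P(allele|random)
PI = 0.5 / 0.256
PI = 1.95

1.95


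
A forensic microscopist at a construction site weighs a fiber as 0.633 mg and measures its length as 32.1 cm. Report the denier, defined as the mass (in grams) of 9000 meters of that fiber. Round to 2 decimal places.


Denier calculation:
Mass in grams = 0.633 mg / 1000 = 0.000633 g
Length in meters = 32.1 cm / 100 = 0.321 m
Linear density = mass / length = 0.000633 / 0.321 = 0.00197196 g/m
Denier = (g/m) * 9000 = 0.00197196 * 9000 = 17.75

17.75


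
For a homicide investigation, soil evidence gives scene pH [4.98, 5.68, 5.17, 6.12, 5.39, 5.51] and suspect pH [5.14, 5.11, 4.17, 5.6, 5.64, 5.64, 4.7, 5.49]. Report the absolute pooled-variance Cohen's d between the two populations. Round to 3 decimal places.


Pooled-variance Cohen's d for soil pH comparison:
Scene mean = 32.85 / 6 = 5.475
Suspect mean = 41.49 / 8 = 5.18625
Scene sample variance s_s^2 = 0.16091
Suspect sample variance s_c^2 = 0.278912
Pooled variance = ((n_s-1)*s_s^2 + (n_c-1)*s_c^2) / (n_s + n_c - 2) = 0.229745
Pooled SD = sqrt(0.229745) = 0.479317
Mean difference = 0.28875
|d| = |0.28875| / 0.479317 = 0.602

0.602


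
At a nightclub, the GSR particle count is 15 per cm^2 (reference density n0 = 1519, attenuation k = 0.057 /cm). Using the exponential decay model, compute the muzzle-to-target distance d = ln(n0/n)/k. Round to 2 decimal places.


GSR distance calculation:
n0/n = 1519 / 15 = 101.266667
ln(n0/n) = 4.617757
d = 4.617757 / 0.057 = 81.01 cm

81.01


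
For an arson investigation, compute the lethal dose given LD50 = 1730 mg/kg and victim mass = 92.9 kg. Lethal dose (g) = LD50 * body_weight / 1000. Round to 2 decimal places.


Lethal dose calculation:
Lethal dose = LD50 * body_weight / 1000
= 1730 * 92.9 / 1000
= 160717 / 1000
= 160.72 g

160.72


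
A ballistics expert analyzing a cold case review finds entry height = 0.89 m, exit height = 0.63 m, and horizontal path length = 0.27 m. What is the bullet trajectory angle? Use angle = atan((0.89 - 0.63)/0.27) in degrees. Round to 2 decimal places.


Bullet trajectory angle:
Height difference = 0.89 - 0.63 = 0.26 m
angle = atan(0.26 / 0.27)
angle = atan(0.962963)
angle = 43.92 degrees

43.92


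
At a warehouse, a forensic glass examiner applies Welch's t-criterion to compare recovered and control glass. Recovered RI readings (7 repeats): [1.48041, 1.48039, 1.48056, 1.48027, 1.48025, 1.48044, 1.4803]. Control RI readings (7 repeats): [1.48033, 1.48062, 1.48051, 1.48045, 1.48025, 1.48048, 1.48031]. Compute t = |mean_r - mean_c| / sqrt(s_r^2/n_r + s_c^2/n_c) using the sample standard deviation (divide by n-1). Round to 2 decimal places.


Welch's t-criterion for glass RI comparison:
Recovered mean = sum / n_r = 10.36262 / 7 = 1.4803743
Control mean = sum / n_c = 10.36295 / 7 = 1.4804214
Recovered sample variance s_r^2 = 1.20286e-08
Control sample variance s_c^2 = 1.69476e-08
Welch SE (unpooled) = sqrt(s_r^2/n_r + s_c^2/n_c) = sqrt(1.71837e-09 + 2.42109e-09) = sqrt(4.13946e-09) = 6.43386e-05
|mean_r - mean_c| = 4.71429e-05
t = 4.71429e-05 / 6.43386e-05 = 0.73

0.73


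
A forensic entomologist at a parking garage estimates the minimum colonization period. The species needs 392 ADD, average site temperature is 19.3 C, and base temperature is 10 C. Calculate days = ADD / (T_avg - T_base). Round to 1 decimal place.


Insect development time:
Effective temperature = avg_temp - T_base = 19.3 - 10 = 9.3 C
Days = ADD / effective_temp = 392 / 9.3 = 42.2 days

42.2


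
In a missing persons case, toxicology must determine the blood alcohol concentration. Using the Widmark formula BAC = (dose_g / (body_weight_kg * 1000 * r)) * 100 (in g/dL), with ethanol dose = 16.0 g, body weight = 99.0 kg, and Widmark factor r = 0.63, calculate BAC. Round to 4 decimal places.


Applying the Widmark formula:
BAC = (dose_g / (body_wt * 1000 * r)) * 100
Denominator = 99.0 * 1000 * 0.63 = 62370
BAC = (16.0 / 62370) * 100
BAC = 0.0257 g/dL

0.0257


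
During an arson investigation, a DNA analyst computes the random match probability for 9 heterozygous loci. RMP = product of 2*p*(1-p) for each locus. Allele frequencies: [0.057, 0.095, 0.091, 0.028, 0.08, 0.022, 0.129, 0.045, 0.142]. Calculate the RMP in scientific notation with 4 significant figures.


Computing RMP for 9 loci:
Locus 1: 2 * 0.057 * 0.943 = 0.107502
Locus 2: 2 * 0.095 * 0.905 = 0.17195
Locus 3: 2 * 0.091 * 0.909 = 0.165438
Locus 4: 2 * 0.028 * 0.972 = 0.054432
Locus 5: 2 * 0.08 * 0.92 = 0.1472
Locus 6: 2 * 0.022 * 0.978 = 0.043032
Locus 7: 2 * 0.129 * 0.871 = 0.224718
Locus 8: 2 * 0.045 * 0.955 = 0.08595
Locus 9: 2 * 0.142 * 0.858 = 0.243672
RMP = 4.962e-09

4.962e-09


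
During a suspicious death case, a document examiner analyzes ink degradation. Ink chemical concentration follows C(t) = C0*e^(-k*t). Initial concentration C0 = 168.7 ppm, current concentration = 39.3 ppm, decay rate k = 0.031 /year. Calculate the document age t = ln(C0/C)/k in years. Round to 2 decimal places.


Document age estimation:
C0/C = 168.7 / 39.3 = 4.292621
ln(C0/C) = 1.456898
t = 1.456898 / 0.031 = 47.00 years

47.00


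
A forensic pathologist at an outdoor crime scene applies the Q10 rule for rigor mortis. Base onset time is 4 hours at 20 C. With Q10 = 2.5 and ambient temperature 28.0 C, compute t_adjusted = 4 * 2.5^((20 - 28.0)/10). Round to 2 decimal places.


Rigor mortis time adjustment:
Exponent = (T_ref - T_actual) / 10 = (20 - 28.0) / 10 = -0.8
Q10 factor = 2.5^-0.8 = 0.48045
t_adjusted = 4 * 0.48045 = 1.92 hours

1.92


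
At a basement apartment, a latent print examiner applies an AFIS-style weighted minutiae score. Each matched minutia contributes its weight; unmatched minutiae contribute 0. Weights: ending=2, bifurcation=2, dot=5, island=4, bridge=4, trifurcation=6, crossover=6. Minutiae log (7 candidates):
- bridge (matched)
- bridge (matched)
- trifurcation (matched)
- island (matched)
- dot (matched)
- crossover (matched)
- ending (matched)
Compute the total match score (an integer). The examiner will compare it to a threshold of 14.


Weighted minutiae match score:
  bridge: matched, +4 (running total 4)
  bridge: matched, +4 (running total 8)
  trifurcation: matched, +6 (running total 14)
  island: matched, +4 (running total 18)
  dot: matched, +5 (running total 23)
  crossover: matched, +6 (running total 29)
  ending: matched, +2 (running total 31)
Total score = 31
Threshold = 14; verdict = identification

31


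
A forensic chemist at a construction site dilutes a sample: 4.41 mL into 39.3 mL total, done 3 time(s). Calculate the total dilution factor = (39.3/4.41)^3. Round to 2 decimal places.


Dilution factor calculation:
Single dilution = V_total / V_sample = 39.3 / 4.41 ≈ 8.911565
Number of dilutions = 3
Total DF = (39.3 / 4.41)^3 (full precision, rounded at the end) = 707.72

707.72


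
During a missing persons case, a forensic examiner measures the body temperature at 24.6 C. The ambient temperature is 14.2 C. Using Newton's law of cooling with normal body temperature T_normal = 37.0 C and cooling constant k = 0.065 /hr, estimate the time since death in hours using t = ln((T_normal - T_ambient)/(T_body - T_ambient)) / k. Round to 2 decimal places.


Using Newton's law of cooling:
t = ln((T_normal - T_ambient) / (T_body - T_ambient)) / k
T_normal - T_ambient = 22.8
T_body - T_ambient = 10.4
Ratio = 2.192308
ln(ratio) = 0.784955
t = 0.784955 / 0.065 = 12.08 hours

12.08


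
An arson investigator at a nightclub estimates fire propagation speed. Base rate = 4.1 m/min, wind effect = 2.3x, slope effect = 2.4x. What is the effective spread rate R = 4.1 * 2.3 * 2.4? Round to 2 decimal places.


Fire spread rate calculation:
R = R0 * wind_factor * slope_factor
= 4.1 * 2.3 * 2.4
= 9.43 * 2.4
= 22.63 m/min

22.63


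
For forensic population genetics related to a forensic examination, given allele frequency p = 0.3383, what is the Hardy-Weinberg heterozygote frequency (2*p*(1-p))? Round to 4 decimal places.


Hardy-Weinberg heterozygote frequency:
q = 1 - p = 1 - 0.3383 = 0.6617
2pq = 2 * 0.3383 * 0.6617 = 0.4477

0.4477


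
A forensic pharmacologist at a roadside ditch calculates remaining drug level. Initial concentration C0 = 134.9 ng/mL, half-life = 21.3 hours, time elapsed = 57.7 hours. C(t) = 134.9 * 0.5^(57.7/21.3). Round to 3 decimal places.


Drug concentration decay:
Number of half-lives = t / t_half = 57.7 / 21.3 = 2.70892
Decay factor = 0.5^2.70892 = 0.15294449
C(t) = 134.9 * 0.15294449 = 20.632 ng/mL

20.632


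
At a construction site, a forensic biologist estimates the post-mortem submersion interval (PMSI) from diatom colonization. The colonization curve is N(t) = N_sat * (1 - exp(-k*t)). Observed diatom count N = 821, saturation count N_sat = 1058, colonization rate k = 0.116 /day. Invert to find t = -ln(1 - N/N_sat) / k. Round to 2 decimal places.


PMSI from diatom colonization curve:
N / N_sat = 821 / 1058 = 0.775992
1 - N/N_sat = 0.224008
ln(1 - N/N_sat) = -1.496074
t = -ln(1 - N/N_sat) / k = -(-1.496074) / 0.116 = 12.90 days

12.90


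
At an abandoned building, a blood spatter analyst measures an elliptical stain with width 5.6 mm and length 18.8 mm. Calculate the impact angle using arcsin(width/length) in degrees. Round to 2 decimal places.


Blood spatter impact angle calculation:
width / length = 5.6 / 18.8 = 0.297872
angle = arcsin(0.297872)
angle = 17.33 degrees

17.33


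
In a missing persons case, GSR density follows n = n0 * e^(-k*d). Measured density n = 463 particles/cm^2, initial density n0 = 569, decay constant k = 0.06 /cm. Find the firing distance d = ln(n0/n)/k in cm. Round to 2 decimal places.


GSR distance calculation:
n0/n = 569 / 463 = 1.228942
ln(n0/n) = 0.206154
d = 0.206154 / 0.06 = 3.44 cm

3.44


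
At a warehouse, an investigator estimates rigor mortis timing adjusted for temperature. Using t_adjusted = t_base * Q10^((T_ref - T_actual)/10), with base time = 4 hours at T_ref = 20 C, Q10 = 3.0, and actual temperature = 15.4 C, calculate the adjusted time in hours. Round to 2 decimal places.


Rigor mortis time adjustment:
Exponent = (T_ref - T_actual) / 10 = (20 - 15.4) / 10 = 0.46
Q10 factor = 3.0^0.46 = 1.65758
t_adjusted = 4 * 1.65758 = 6.63 hours

6.63


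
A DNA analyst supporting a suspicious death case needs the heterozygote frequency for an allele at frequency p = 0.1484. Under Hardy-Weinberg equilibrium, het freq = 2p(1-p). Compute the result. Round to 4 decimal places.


Hardy-Weinberg heterozygote frequency:
q = 1 - p = 1 - 0.1484 = 0.8516
2pq = 2 * 0.1484 * 0.8516 = 0.2528

0.2528


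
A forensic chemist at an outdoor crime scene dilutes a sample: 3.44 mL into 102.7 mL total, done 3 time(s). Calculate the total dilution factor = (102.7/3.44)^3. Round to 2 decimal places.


Dilution factor calculation:
Single dilution = V_total / V_sample = 102.7 / 3.44 ≈ 29.854651
Number of dilutions = 3
Total DF = (102.7 / 3.44)^3 (full precision, rounded at the end) = 26609.46

26609.46


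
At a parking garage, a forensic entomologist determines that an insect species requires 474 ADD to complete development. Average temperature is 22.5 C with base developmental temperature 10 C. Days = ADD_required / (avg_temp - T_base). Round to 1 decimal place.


Insect development time:
Effective temperature = avg_temp - T_base = 22.5 - 10 = 12.5 C
Days = ADD / effective_temp = 474 / 12.5 = 37.9 days

37.9


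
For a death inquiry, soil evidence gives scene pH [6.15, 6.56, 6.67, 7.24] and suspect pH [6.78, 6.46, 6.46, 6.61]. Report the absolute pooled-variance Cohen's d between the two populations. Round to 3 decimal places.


Pooled-variance Cohen's d for soil pH comparison:
Scene mean = 26.62 / 4 = 6.655
Suspect mean = 26.31 / 4 = 6.5775
Scene sample variance s_s^2 = 0.202167
Suspect sample variance s_c^2 = 0.023225
Pooled variance = ((n_s-1)*s_s^2 + (n_c-1)*s_c^2) / (n_s + n_c - 2) = 0.112696
Pooled SD = sqrt(0.112696) = 0.335702
Mean difference = 0.0775
|d| = |0.0775| / 0.335702 = 0.231

0.231


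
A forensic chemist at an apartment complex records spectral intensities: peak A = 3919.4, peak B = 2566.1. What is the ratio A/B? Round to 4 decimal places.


Spectral peak ratio:
Peak A = 3919.4 counts
Peak B = 2566.1 counts
Ratio = 3919.4 / 2566.1 = 1.5274

1.5274


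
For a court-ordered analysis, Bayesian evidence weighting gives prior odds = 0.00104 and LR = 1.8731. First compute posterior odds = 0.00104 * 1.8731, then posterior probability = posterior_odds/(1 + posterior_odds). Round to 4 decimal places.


Bayesian evidence evaluation:
Posterior odds = prior_odds * LR = 0.00104 * 1.8731 = 0.001948024
Posterior probability = posterior_odds / (1 + posterior_odds)
= 0.001948024 / (1 + 0.001948024)
= 0.001948024 / 1.001948024
= 0.0019

0.0019


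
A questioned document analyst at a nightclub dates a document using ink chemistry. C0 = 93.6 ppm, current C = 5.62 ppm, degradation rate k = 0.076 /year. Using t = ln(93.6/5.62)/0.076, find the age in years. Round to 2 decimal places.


Document age estimation:
C0/C = 93.6 / 5.62 = 16.654804
ln(C0/C) = 2.812699
t = 2.812699 / 0.076 = 37.01 years

37.01


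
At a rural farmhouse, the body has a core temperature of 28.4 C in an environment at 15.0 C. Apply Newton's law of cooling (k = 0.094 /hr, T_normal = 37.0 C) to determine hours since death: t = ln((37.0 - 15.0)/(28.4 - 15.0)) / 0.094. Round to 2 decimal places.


Using Newton's law of cooling:
t = ln((T_normal - T_ambient) / (T_body - T_ambient)) / k
T_normal - T_ambient = 22.0
T_body - T_ambient = 13.4
Ratio = 1.641791
ln(ratio) = 0.495788
t = 0.495788 / 0.094 = 5.27 hours

5.27


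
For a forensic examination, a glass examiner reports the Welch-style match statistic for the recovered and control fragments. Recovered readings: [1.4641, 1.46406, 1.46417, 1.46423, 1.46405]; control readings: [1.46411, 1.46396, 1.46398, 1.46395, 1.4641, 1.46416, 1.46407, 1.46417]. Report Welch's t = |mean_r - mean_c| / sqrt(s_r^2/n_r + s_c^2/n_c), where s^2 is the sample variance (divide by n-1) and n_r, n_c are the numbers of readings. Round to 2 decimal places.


Welch's t-criterion for glass RI comparison:
Recovered mean = sum / n_r = 7.32061 / 5 = 1.464122
Control mean = sum / n_c = 11.7125 / 8 = 1.4640625
Recovered sample variance s_r^2 = 5.87e-09
Control sample variance s_c^2 = 7.82143e-09
Welch SE (unpooled) = sqrt(s_r^2/n_r + s_c^2/n_c) = sqrt(1.174e-09 + 9.77679e-10) = sqrt(2.15168e-09) = 4.63862e-05
|mean_r - mean_c| = 5.95e-05
t = 5.95e-05 / 4.63862e-05 = 1.28

1.28


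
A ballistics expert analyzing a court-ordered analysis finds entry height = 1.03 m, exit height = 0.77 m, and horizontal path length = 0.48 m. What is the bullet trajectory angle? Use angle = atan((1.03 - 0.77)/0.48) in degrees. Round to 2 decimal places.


Bullet trajectory angle:
Height difference = 1.03 - 0.77 = 0.26 m
angle = atan(0.26 / 0.48)
angle = atan(0.541667)
angle = 28.44 degrees

28.44


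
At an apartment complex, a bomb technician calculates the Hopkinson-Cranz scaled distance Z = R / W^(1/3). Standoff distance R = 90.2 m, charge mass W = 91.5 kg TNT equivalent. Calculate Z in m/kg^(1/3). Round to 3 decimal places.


Scaled distance calculation:
W^(1/3) = 91.5^(1/3) = 4.506164
Z = R / W^(1/3) = 90.2 / 4.506164
Z = 20.017 m/kg^(1/3)

20.017


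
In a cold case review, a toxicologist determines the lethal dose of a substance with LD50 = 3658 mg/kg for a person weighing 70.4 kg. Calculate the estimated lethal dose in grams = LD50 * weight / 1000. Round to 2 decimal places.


Lethal dose calculation:
Lethal dose = LD50 * body_weight / 1000
= 3658 * 70.4 / 1000
= 257523.2 / 1000
= 257.52 g

257.52


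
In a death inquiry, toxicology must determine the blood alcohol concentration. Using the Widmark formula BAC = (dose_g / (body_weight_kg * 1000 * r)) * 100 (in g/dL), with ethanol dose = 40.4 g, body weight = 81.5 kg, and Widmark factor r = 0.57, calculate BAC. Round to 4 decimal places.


Applying the Widmark formula:
BAC = (dose_g / (body_wt * 1000 * r)) * 100
Denominator = 81.5 * 1000 * 0.57 = 46455
BAC = (40.4 / 46455) * 100
BAC = 0.0870 g/dL

0.0870


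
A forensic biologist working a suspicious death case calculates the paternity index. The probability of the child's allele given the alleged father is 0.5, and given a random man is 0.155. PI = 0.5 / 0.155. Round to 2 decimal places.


Paternity Index calculation:
PI = P(allele|father) / P(allele|random)
PI = 0.5 / 0.155
PI = 3.23

3.23


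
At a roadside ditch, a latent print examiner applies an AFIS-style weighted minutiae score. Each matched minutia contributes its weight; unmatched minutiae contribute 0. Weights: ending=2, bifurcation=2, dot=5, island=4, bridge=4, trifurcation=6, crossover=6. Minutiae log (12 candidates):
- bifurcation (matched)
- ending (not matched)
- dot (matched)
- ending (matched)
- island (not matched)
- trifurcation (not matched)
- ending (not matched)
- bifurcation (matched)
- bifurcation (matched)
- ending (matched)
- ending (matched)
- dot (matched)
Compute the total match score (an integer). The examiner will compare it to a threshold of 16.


Weighted minutiae match score:
  bifurcation: matched, +2 (running total 2)
  ending: not matched, +0
  dot: matched, +5 (running total 7)
  ending: matched, +2 (running total 9)
  island: not matched, +0
  trifurcation: not matched, +0
  ending: not matched, +0
  bifurcation: matched, +2 (running total 11)
  bifurcation: matched, +2 (running total 13)
  ending: matched, +2 (running total 15)
  ending: matched, +2 (running total 17)
  dot: matched, +5 (running total 22)
Total score = 22
Threshold = 16; verdict = identification

22


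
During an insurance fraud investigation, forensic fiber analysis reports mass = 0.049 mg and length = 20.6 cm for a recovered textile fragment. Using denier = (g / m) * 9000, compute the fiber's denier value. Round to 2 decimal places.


Denier calculation:
Mass in grams = 0.049 mg / 1000 = 0.000049 g
Length in meters = 20.6 cm / 100 = 0.206 m
Linear density = mass / length = 0.000049 / 0.206 = 0.00023786 g/m
Denier = (g/m) * 9000 = 0.00023786 * 9000 = 2.14

2.14


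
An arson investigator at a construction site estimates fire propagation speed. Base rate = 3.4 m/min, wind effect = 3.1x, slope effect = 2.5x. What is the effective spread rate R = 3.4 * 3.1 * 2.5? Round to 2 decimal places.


Fire spread rate calculation:
R = R0 * wind_factor * slope_factor
= 3.4 * 3.1 * 2.5
= 10.54 * 2.5
= 26.35 m/min

26.35


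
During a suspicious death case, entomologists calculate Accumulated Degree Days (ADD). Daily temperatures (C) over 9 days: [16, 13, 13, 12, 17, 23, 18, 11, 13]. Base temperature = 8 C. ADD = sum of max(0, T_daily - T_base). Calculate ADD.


Computing ADD day by day:
Day 1: max(0, 16 - 8) = 8
Day 2: max(0, 13 - 8) = 5
Day 3: max(0, 13 - 8) = 5
Day 4: max(0, 12 - 8) = 4
Day 5: max(0, 17 - 8) = 9
Day 6: max(0, 23 - 8) = 15
Day 7: max(0, 18 - 8) = 10
Day 8: max(0, 11 - 8) = 3
Day 9: max(0, 13 - 8) = 5
Total ADD = 64

64


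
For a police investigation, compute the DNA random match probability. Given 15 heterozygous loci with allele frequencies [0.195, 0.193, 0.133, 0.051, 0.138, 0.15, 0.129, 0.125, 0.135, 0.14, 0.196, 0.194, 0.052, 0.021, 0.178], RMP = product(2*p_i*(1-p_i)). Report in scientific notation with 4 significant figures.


Computing RMP for 15 loci:
Locus 1: 2 * 0.195 * 0.805 = 0.31395
Locus 2: 2 * 0.193 * 0.807 = 0.311502
Locus 3: 2 * 0.133 * 0.867 = 0.230622
Locus 4: 2 * 0.051 * 0.949 = 0.096798
Locus 5: 2 * 0.138 * 0.862 = 0.237912
Locus 6: 2 * 0.15 * 0.85 = 0.255
Locus 7: 2 * 0.129 * 0.871 = 0.224718
Locus 8: 2 * 0.125 * 0.875 = 0.21875
Locus 9: 2 * 0.135 * 0.865 = 0.23355
Locus 10: 2 * 0.14 * 0.86 = 0.2408
Locus 11: 2 * 0.196 * 0.804 = 0.315168
Locus 12: 2 * 0.194 * 0.806 = 0.312728
Locus 13: 2 * 0.052 * 0.948 = 0.098592
Locus 14: 2 * 0.021 * 0.979 = 0.041118
Locus 15: 2 * 0.178 * 0.822 = 0.292632
RMP = 4.281e-11

4.281e-11


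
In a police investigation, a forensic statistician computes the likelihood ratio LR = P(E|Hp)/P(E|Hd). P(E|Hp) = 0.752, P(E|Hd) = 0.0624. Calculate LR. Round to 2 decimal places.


Likelihood ratio calculation:
LR = P(E|Hp) / P(E|Hd)
LR = 0.752 / 0.0624
LR = 12.05

12.05


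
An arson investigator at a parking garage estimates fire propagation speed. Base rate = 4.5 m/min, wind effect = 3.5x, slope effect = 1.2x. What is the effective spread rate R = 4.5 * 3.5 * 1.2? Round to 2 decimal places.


Fire spread rate calculation:
R = R0 * wind_factor * slope_factor
= 4.5 * 3.5 * 1.2
= 15.75 * 1.2
= 18.90 m/min

18.90


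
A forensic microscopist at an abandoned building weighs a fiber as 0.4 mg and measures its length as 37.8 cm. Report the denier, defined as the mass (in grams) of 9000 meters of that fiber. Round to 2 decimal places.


Denier calculation:
Mass in grams = 0.4 mg / 1000 = 0.0004 g
Length in meters = 37.8 cm / 100 = 0.378 m
Linear density = mass / length = 0.0004 / 0.378 = 0.0010582 g/m
Denier = (g/m) * 9000 = 0.0010582 * 9000 = 9.52

9.52


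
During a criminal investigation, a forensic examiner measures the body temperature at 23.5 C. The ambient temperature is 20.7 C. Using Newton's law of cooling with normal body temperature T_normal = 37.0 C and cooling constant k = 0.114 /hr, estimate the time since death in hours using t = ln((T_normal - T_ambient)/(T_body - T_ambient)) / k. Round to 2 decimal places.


Using Newton's law of cooling:
t = ln((T_normal - T_ambient) / (T_body - T_ambient)) / k
T_normal - T_ambient = 16.3
T_body - T_ambient = 2.8
Ratio = 5.821429
ln(ratio) = 1.761546
t = 1.761546 / 0.114 = 15.45 hours

15.45


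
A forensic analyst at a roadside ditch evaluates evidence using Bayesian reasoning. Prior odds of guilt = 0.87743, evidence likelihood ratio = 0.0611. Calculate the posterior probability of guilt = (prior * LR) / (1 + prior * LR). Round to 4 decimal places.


Bayesian evidence evaluation:
Posterior odds = prior_odds * LR = 0.87743 * 0.0611 = 0.05361097
Posterior probability = posterior_odds / (1 + posterior_odds)
= 0.05361097 / (1 + 0.05361097)
= 0.05361097 / 1.05361097
= 0.0509

0.0509


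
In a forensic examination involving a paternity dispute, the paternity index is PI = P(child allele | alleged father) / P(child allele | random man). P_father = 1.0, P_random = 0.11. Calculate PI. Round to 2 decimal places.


Paternity Index calculation:
PI = P(allele|father) / P(allele|random)
PI = 1.0 / 0.11
PI = 9.09

9.09


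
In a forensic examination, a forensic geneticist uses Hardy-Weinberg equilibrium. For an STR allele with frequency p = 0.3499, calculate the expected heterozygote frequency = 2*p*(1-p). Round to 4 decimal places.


Hardy-Weinberg heterozygote frequency:
q = 1 - p = 1 - 0.3499 = 0.6501
2pq = 2 * 0.3499 * 0.6501 = 0.4549

0.4549


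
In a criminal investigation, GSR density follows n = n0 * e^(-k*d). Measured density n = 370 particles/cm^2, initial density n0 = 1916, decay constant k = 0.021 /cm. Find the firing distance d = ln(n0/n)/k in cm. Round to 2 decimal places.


GSR distance calculation:
n0/n = 1916 / 370 = 5.178378
ln(n0/n) = 1.644492
d = 1.644492 / 0.021 = 78.31 cm

78.31


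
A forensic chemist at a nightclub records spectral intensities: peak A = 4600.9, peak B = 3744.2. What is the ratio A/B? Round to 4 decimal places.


Spectral peak ratio:
Peak A = 4600.9 counts
Peak B = 3744.2 counts
Ratio = 4600.9 / 3744.2 = 1.2288

1.2288


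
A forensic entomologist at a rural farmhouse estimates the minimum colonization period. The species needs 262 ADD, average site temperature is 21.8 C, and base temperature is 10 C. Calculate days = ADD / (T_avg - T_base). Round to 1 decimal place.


Insect development time:
Effective temperature = avg_temp - T_base = 21.8 - 10 = 11.8 C
Days = ADD / effective_temp = 262 / 11.8 = 22.2 days

22.2


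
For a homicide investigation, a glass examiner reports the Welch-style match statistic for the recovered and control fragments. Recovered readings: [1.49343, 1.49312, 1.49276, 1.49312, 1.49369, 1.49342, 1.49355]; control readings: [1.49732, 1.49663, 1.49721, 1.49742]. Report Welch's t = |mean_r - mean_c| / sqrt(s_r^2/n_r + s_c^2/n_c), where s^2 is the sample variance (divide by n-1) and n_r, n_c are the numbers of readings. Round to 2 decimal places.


Welch's t-criterion for glass RI comparison:
Recovered mean = sum / n_r = 10.45309 / 7 = 1.4932986
Control mean = sum / n_c = 5.98858 / 4 = 1.497145
Recovered sample variance s_r^2 = 1.00381e-07
Control sample variance s_c^2 = 1.25233e-07
Welch SE (unpooled) = sqrt(s_r^2/n_r + s_c^2/n_c) = sqrt(1.43401e-08 + 3.13083e-08) = sqrt(4.56484e-08) = 0.000213655
|mean_r - mean_c| = 0.00384643
t = 0.00384643 / 0.000213655 = 18.00

18.00


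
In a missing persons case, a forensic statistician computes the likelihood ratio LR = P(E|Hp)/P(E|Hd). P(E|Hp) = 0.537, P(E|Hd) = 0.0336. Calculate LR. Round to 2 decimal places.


Likelihood ratio calculation:
LR = P(E|Hp) / P(E|Hd)
LR = 0.537 / 0.0336
LR = 15.98

15.98


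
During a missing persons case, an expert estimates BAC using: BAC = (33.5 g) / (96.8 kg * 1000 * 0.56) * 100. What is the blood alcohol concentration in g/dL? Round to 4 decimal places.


Applying the Widmark formula:
BAC = (dose_g / (body_wt * 1000 * r)) * 100
Denominator = 96.8 * 1000 * 0.56 = 54208
BAC = (33.5 / 54208) * 100
BAC = 0.0618 g/dL

0.0618


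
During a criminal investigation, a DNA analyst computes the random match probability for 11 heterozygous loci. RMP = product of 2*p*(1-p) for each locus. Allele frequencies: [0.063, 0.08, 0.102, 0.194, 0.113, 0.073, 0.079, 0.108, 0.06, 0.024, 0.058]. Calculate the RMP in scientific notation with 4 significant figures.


Computing RMP for 11 loci:
Locus 1: 2 * 0.063 * 0.937 = 0.118062
Locus 2: 2 * 0.08 * 0.92 = 0.1472
Locus 3: 2 * 0.102 * 0.898 = 0.183192
Locus 4: 2 * 0.194 * 0.806 = 0.312728
Locus 5: 2 * 0.113 * 0.887 = 0.200462
Locus 6: 2 * 0.073 * 0.927 = 0.135342
Locus 7: 2 * 0.079 * 0.921 = 0.145518
Locus 8: 2 * 0.108 * 0.892 = 0.192672
Locus 9: 2 * 0.06 * 0.94 = 0.1128
Locus 10: 2 * 0.024 * 0.976 = 0.046848
Locus 11: 2 * 0.058 * 0.942 = 0.109272
RMP = 4.373e-10

4.373e-10


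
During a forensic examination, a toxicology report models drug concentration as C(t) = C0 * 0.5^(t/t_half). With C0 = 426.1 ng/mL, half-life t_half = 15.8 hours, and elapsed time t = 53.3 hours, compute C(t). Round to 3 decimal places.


Drug concentration decay:
Number of half-lives = t / t_half = 53.3 / 15.8 = 3.373418
Decay factor = 0.5^3.373418 = 0.09649393
C(t) = 426.1 * 0.09649393 = 41.116 ng/mL

41.116


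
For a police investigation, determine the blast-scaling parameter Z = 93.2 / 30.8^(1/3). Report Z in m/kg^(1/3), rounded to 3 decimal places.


Scaled distance calculation:
W^(1/3) = 30.8^(1/3) = 3.13461
Z = R / W^(1/3) = 93.2 / 3.13461
Z = 29.733 m/kg^(1/3)

29.733


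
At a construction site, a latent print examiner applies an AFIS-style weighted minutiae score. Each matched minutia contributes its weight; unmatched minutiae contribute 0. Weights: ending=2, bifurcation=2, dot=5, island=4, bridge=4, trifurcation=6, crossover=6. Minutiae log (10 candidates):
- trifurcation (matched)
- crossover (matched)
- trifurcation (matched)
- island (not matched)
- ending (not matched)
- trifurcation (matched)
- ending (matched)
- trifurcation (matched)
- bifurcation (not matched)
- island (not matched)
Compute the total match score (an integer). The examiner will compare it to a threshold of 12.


Weighted minutiae match score:
  trifurcation: matched, +6 (running total 6)
  crossover: matched, +6 (running total 12)
  trifurcation: matched, +6 (running total 18)
  island: not matched, +0
  ending: not matched, +0
  trifurcation: matched, +6 (running total 24)
  ending: matched, +2 (running total 26)
  trifurcation: matched, +6 (running total 32)
  bifurcation: not matched, +0
  island: not matched, +0
Total score = 32
Threshold = 12; verdict = identification

32


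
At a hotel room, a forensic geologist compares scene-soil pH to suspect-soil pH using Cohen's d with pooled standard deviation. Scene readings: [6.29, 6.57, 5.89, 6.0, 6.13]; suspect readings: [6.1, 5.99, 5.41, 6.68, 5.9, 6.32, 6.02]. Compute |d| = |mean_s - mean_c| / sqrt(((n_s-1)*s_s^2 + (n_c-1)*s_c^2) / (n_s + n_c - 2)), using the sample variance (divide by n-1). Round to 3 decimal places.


Pooled-variance Cohen's d for soil pH comparison:
Scene mean = 30.88 / 5 = 6.176
Suspect mean = 42.42 / 7 = 6.06
Scene sample variance s_s^2 = 0.07078
Suspect sample variance s_c^2 = 0.151367
Pooled variance = ((n_s-1)*s_s^2 + (n_c-1)*s_c^2) / (n_s + n_c - 2) = 0.119132
Pooled SD = sqrt(0.119132) = 0.345155
Mean difference = 0.116
|d| = |0.116| / 0.345155 = 0.336

0.336


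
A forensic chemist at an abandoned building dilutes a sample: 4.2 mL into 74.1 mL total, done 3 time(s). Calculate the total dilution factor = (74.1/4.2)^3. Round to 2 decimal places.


Dilution factor calculation:
Single dilution = V_total / V_sample = 74.1 / 4.2 ≈ 17.642857
Number of dilutions = 3
Total DF = (74.1 / 4.2)^3 (full precision, rounded at the end) = 5491.70

5491.70


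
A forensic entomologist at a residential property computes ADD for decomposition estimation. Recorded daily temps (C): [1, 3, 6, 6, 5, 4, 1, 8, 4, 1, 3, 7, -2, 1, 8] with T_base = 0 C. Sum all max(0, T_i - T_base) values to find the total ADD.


Computing ADD day by day:
Day 1: max(0, 1 - 0) = 1
Day 2: max(0, 3 - 0) = 3
Day 3: max(0, 6 - 0) = 6
Day 4: max(0, 6 - 0) = 6
Day 5: max(0, 5 - 0) = 5
Day 6: max(0, 4 - 0) = 4
Day 7: max(0, 1 - 0) = 1
Day 8: max(0, 8 - 0) = 8
Day 9: max(0, 4 - 0) = 4
Day 10: max(0, 1 - 0) = 1
Day 11: max(0, 3 - 0) = 3
Day 12: max(0, 7 - 0) = 7
Day 13: max(0, -2 - 0) = 0
Day 14: max(0, 1 - 0) = 1
Day 15: max(0, 8 - 0) = 8
Total ADD = 58

58


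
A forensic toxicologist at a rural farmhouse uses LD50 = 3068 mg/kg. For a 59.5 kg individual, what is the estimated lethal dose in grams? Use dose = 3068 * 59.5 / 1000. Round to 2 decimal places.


Lethal dose calculation:
Lethal dose = LD50 * body_weight / 1000
= 3068 * 59.5 / 1000
= 182546 / 1000
= 182.55 g

182.55


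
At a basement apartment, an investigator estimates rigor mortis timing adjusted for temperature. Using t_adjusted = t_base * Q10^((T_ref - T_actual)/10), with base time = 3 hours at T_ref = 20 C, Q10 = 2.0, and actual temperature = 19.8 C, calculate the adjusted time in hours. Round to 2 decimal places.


Rigor mortis time adjustment:
Exponent = (T_ref - T_actual) / 10 = (20 - 19.8) / 10 = 0.02
Q10 factor = 2.0^0.02 = 1.01396
t_adjusted = 3 * 1.01396 = 3.04 hours

3.04


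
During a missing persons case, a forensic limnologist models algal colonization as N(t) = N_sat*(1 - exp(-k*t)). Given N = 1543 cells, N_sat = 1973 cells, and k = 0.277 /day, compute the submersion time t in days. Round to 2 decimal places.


PMSI from diatom colonization curve:
N / N_sat = 1543 / 1973 = 0.782058
1 - N/N_sat = 0.217942
ln(1 - N/N_sat) = -1.523526
t = -ln(1 - N/N_sat) / k = -(-1.523526) / 0.277 = 5.50 days

5.50


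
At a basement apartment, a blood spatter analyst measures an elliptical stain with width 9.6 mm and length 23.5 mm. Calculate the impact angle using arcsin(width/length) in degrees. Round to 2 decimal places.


Blood spatter impact angle calculation:
width / length = 9.6 / 23.5 = 0.408511
angle = arcsin(0.408511)
angle = 24.11 degrees

24.11


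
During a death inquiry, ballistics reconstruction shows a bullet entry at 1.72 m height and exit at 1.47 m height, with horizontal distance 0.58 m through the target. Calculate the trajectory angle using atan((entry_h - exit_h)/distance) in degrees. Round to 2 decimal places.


Bullet trajectory angle:
Height difference = 1.72 - 1.47 = 0.25 m
angle = atan(0.25 / 0.58)
angle = atan(0.431034)
angle = 23.32 degrees

23.32


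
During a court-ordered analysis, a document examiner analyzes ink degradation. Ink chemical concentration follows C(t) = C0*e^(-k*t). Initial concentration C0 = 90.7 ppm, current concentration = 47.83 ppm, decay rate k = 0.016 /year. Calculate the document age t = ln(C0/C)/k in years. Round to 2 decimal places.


Document age estimation:
C0/C = 90.7 / 47.83 = 1.896299
ln(C0/C) = 0.639904
t = 0.639904 / 0.016 = 39.99 years

39.99


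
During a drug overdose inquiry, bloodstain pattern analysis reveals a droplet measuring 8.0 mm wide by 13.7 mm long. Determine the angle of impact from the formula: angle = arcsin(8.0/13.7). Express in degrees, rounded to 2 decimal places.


Blood spatter impact angle calculation:
width / length = 8.0 / 13.7 = 0.583942
angle = arcsin(0.583942)
angle = 35.73 degrees

35.73


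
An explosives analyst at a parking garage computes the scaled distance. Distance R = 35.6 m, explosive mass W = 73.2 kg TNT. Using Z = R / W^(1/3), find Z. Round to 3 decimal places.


Scaled distance calculation:
W^(1/3) = 73.2^(1/3) = 4.183152
Z = R / W^(1/3) = 35.6 / 4.183152
Z = 8.510 m/kg^(1/3)

8.510


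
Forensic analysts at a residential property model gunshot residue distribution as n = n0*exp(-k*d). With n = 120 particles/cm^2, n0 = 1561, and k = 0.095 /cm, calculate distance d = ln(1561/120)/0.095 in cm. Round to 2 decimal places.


GSR distance calculation:
n0/n = 1561 / 120 = 13.008333
ln(n0/n) = 2.56559
d = 2.56559 / 0.095 = 27.01 cm

27.01


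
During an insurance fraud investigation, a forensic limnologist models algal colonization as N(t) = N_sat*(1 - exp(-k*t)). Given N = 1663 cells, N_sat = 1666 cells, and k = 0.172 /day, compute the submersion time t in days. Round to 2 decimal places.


PMSI from diatom colonization curve:
N / N_sat = 1663 / 1666 = 0.998199
1 - N/N_sat = 0.001801
ln(1 - N/N_sat) = -6.319413
t = -ln(1 - N/N_sat) / k = -(-6.319413) / 0.172 = 36.74 days

36.74


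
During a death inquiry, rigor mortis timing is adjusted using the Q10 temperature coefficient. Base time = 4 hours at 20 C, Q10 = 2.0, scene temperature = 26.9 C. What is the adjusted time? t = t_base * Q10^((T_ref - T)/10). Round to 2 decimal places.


Rigor mortis time adjustment:
Exponent = (T_ref - T_actual) / 10 = (20 - 26.9) / 10 = -0.69
Q10 factor = 2.0^-0.69 = 0.61985
t_adjusted = 4 * 0.61985 = 2.48 hours

2.48


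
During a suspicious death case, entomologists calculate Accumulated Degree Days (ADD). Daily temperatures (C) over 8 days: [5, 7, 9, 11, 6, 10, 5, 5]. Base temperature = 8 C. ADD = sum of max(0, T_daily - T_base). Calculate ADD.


Computing ADD day by day:
Day 1: max(0, 5 - 8) = 0
Day 2: max(0, 7 - 8) = 0
Day 3: max(0, 9 - 8) = 1
Day 4: max(0, 11 - 8) = 3
Day 5: max(0, 6 - 8) = 0
Day 6: max(0, 10 - 8) = 2
Day 7: max(0, 5 - 8) = 0
Day 8: max(0, 5 - 8) = 0
Total ADD = 6

6


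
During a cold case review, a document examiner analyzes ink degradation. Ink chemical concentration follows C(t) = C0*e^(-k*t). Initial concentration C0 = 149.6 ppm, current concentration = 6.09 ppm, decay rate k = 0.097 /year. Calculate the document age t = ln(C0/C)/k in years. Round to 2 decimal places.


Document age estimation:
C0/C = 149.6 / 6.09 = 24.56486
ln(C0/C) = 3.201317
t = 3.201317 / 0.097 = 33.00 years

33.00


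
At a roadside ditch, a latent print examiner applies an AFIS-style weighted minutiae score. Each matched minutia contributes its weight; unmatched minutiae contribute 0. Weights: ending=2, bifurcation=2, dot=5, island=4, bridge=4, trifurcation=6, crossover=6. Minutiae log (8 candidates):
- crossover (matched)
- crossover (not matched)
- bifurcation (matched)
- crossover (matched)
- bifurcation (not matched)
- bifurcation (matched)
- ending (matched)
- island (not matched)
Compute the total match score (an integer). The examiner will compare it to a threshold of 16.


Weighted minutiae match score:
  crossover: matched, +6 (running total 6)
  crossover: not matched, +0
  bifurcation: matched, +2 (running total 8)
  crossover: matched, +6 (running total 14)
  bifurcation: not matched, +0
  bifurcation: matched, +2 (running total 16)
  ending: matched, +2 (running total 18)
  island: not matched, +0
Total score = 18
Threshold = 16; verdict = identification

18
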